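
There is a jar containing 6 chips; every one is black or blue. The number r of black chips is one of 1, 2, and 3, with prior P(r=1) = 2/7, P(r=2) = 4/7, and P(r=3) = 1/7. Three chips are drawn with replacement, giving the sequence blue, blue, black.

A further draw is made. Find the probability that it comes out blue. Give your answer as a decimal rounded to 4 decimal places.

Compute the likelihood of the observed sequence for each case: P(data | r = 1) = (5/6)(5/6)(1/6) = 0.11574; P(data | r = 2) = (4/6)(4/6)(2/6) = 0.14815; P(data | r = 3) = (3/6)(3/6)(3/6) = 0.125.
Weighting by the prior gives 2/7 · 0.11574 = 0.033069, 4/7 · 0.14815 = 0.084656, 1/7 · 0.125 = 0.017857; with total 0.13558.
The posterior is then P(r = 1 | data) = 0.2439, P(r = 2 | data) = 0.62439, P(r = 3 | data) = 0.13171.
So P(blue next | data) = Σ P(blue next | H) P(H | data) = (5/6)(0.2439) + (2/3)(0.62439) + (1/2)(0.13171) = 0.68537.

0.6854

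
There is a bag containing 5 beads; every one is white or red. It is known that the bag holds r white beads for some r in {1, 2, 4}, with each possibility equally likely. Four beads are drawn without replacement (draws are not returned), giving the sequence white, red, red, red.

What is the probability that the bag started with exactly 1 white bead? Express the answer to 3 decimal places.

0.667

For each hypothesis, P(data | H) works out to: P(data | r = 1) = (1/5)(4/4)(3/3)(2/2) = 1/5; P(data | r = 2) = (2/5)(3/4)(2/3)(1/2) = 1/10; P(data | r = 4) = (4/5)(1/4)(0/3) = 0.
Weighting by the prior gives 1/3 · 1/5 = 1/15, 1/3 · 1/10 = 1/30, 1/3 · 0 = 0; with total 1/10.
By Bayes' rule, P(r = 1 | data) = (1/15) / (1/10) = 2/3.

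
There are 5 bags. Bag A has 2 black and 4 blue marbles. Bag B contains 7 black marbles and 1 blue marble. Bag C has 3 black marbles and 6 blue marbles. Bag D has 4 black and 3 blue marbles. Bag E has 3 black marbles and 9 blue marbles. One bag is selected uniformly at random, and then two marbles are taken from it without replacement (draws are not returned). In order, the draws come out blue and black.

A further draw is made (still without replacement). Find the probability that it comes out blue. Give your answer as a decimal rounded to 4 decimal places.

0.5800

For each hypothesis, P(data | H) works out to: P(data | bag A) = (4/6)(2/5) = 0.26667; P(data | bag B) = (1/8)(7/7) = 0.125; P(data | bag C) = (6/9)(3/8) = 0.25; P(data | bag D) = (3/7)(4/6) = 0.28571; P(data | bag E) = (9/12)(3/11) = 0.20455.
Weighting by the prior gives 1/5 · 0.26667 = 0.053333, 1/5 · 0.125 = 0.025, 1/5 · 0.25 = 0.05, 1/5 · 0.28571 = 0.057143, 1/5 · 0.20455 = 0.040909; summing to 0.22639.
The posterior is then P(bag A | data) = 0.23559, P(bag B | data) = 0.11043, P(bag C | data) = 0.22086, P(bag D | data) = 0.25241, P(bag E | data) = 0.18071.
Averaging over the posterior, P(blue next | data) = (3/4)(0.23559) + (0)(0.11043) + (5/7)(0.22086) + (2/5)(0.25241) + (4/5)(0.18071) = 0.57998.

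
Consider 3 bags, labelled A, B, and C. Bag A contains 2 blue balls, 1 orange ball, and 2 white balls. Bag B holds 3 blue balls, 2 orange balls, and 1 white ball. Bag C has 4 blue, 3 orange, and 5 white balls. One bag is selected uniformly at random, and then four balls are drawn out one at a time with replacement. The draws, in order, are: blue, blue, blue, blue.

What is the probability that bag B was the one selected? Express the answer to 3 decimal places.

0.622

For each hypothesis, P(data | H) works out to: P(data | bag A) = (2/5)(2/5)(2/5)(2/5) = 0.0256; P(data | bag B) = (3/6)(3/6)(3/6)(3/6) = 0.0625; P(data | bag C) = (4/12)(4/12)(4/12)(4/12) = 0.012346.
The prior-weighted likelihoods are 1/3 · 0.0256 = 0.0085333, 1/3 · 0.0625 = 0.020833, 1/3 · 0.012346 = 0.0041152; these sum to 0.033482.
Therefore the posterior P(bag B | data) = (0.020833) / (0.033482) = 0.62223.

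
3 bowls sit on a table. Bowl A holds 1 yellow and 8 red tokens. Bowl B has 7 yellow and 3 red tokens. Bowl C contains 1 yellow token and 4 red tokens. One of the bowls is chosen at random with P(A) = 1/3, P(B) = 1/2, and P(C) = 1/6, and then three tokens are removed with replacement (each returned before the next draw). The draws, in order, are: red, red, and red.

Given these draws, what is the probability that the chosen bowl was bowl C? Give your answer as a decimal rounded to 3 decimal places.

0.256

The likelihood of the observed sequence under each hypothesis: P(data | bowl A) = (8/9)(8/9)(8/9) = 0.70233; P(data | bowl B) = (3/10)(3/10)(3/10) = 0.027; P(data | bowl C) = (4/5)(4/5)(4/5) = 0.512.
Weighting by the prior gives 1/3 · 0.70233 = 0.23411, 1/2 · 0.027 = 0.0135, 1/6 · 0.512 = 0.085333; summing to 0.33294.
By Bayes' rule, P(bowl C | data) = (0.085333) / (0.33294) = 0.2563.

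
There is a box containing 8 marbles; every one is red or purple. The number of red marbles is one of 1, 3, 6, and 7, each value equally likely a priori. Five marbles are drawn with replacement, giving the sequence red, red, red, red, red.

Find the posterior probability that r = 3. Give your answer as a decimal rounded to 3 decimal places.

For each hypothesis, P(data | H) works out to: P(data | r = 1) = (1/8)(1/8)(1/8)(1/8)(1/8) = 3.0518e-05; P(data | r = 3) = (3/8)(3/8)(3/8)(3/8)(3/8) = 0.0074158; P(data | r = 6) = (6/8)(6/8)(6/8)(6/8)(6/8) = 0.2373; P(data | r = 7) = (7/8)(7/8)(7/8)(7/8)(7/8) = 0.51291.
Weighting by the prior gives 1/4 · 3.0518e-05 = 7.6294e-06, 1/4 · 0.0074158 = 0.0018539, 1/4 · 0.2373 = 0.059326, 1/4 · 0.51291 = 0.12823; with total 0.18941.
So P(r = 3 | data) = (0.0018539) / (0.18941) = 0.0097877.

0.010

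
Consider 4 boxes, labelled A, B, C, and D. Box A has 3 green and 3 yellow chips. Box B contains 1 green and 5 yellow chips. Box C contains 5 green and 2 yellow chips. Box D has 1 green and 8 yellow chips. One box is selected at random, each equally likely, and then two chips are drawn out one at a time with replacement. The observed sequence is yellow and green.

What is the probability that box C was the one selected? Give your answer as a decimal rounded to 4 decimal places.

The likelihood of the observed sequence under each hypothesis: P(data | box A) = (3/6)(3/6) = 0.25; P(data | box B) = (5/6)(1/6) = 0.13889; P(data | box C) = (2/7)(5/7) = 0.20408; P(data | box D) = (8/9)(1/9) = 0.098765.
Multiplying each by its prior: 1/4 · 0.25 = 0.0625, 1/4 · 0.13889 = 0.034722, 1/4 · 0.20408 = 0.05102, 1/4 · 0.098765 = 0.024691; summing to 0.17293.
So P(box C | data) = (0.05102) / (0.17293) = 0.29503.

0.2950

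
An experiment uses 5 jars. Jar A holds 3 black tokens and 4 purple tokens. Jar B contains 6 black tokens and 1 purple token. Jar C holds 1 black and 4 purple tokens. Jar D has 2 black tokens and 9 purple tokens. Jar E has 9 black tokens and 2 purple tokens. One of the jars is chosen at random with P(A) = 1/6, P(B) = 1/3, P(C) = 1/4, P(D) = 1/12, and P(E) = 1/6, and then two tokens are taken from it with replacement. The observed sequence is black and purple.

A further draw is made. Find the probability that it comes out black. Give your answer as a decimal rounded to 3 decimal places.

The likelihood of the observed sequence under each hypothesis: P(data | jar A) = (3/7)(4/7) = 0.2449; P(data | jar B) = (6/7)(1/7) = 0.12245; P(data | jar C) = (1/5)(4/5) = 0.16; P(data | jar D) = (2/11)(9/11) = 0.14876; P(data | jar E) = (9/11)(2/11) = 0.14876.
Multiplying each by its prior: 1/6 · 0.2449 = 0.040816, 1/3 · 0.12245 = 0.040816, 1/4 · 0.16 = 0.04, 1/12 · 0.14876 = 0.012397, 1/6 · 0.14876 = 0.024793; summing to 0.15882.
The posterior is then P(jar A | data) = 0.25699, P(jar B | data) = 0.25699, P(jar C | data) = 0.25185, P(jar D | data) = 0.078054, P(jar E | data) = 0.15611.
So P(black next | data) = Σ P(black next | H) P(H | data) = (3/7)(0.25699) + (6/7)(0.25699) + (1/5)(0.25185) + (2/11)(0.078054) + (9/11)(0.15611) = 0.52271.

0.523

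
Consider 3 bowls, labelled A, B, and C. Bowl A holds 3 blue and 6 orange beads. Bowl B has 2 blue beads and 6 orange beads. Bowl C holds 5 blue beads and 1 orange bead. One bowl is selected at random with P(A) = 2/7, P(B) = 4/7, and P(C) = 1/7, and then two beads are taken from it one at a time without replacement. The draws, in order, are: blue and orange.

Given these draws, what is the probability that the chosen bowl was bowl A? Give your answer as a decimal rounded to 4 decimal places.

Under each hypothesis, the probability of the observed sequence is: P(data | bowl A) = (3/9)(6/8) = 1/4; P(data | bowl B) = (2/8)(6/7) = 3/14; P(data | bowl C) = (5/6)(1/5) = 1/6.
Multiplying each by its prior: 2/7 · 1/4 = 1/14, 4/7 · 3/14 = 6/49, 1/7 · 1/6 = 1/42; these sum to 32/147.
By Bayes' rule, P(bowl A | data) = (1/14) / (32/147) = 21/64.

0.3281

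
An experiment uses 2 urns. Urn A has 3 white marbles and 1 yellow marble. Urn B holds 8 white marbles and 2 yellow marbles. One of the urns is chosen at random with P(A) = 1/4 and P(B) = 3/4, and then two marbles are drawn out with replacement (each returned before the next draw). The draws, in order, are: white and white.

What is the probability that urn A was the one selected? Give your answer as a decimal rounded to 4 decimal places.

Compute the likelihood of the observed sequence for each case: P(data | urn A) = (3/4)(3/4) = 0.5625; P(data | urn B) = (8/10)(8/10) = 0.64.
Multiplying each by its prior: 1/4 · 0.5625 = 0.14062, 3/4 · 0.64 = 0.48; with total 0.62062.
Therefore the posterior P(urn A | data) = (0.14062) / (0.62062) = 0.22659.

0.2266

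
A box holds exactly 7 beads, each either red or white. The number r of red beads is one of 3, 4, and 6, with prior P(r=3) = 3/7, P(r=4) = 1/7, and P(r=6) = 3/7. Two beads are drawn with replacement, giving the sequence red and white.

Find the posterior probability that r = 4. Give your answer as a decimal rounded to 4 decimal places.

0.1818

The likelihood of the observed sequence under each hypothesis: P(data | r = 3) = (3/7)(4/7) = 12/49; P(data | r = 4) = (4/7)(3/7) = 12/49; P(data | r = 6) = (6/7)(1/7) = 6/49.
The prior-weighted likelihoods are 3/7 · 12/49 = 36/343, 1/7 · 12/49 = 12/343, 3/7 · 6/49 = 18/343; these sum to 66/343.
Hence P(r = 4 | data) = (12/343) / (66/343) = 2/11.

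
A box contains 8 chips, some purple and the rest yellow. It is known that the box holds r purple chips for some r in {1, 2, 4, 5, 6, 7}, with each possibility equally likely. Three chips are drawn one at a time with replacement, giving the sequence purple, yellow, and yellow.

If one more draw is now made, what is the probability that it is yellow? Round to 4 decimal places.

The likelihood of the observed sequence under each hypothesis: P(data | r = 1) = (1/8)(7/8)(7/8) = 0.095703; P(data | r = 2) = (2/8)(6/8)(6/8) = 0.14062; P(data | r = 4) = (4/8)(4/8)(4/8) = 0.125; P(data | r = 5) = (5/8)(3/8)(3/8) = 0.087891; P(data | r = 6) = (6/8)(2/8)(2/8) = 0.046875; P(data | r = 7) = (7/8)(1/8)(1/8) = 0.013672.
The prior-weighted likelihoods are 1/6 · 0.095703 = 0.015951, 1/6 · 0.14062 = 0.023438, 1/6 · 0.125 = 0.020833, 1/6 · 0.087891 = 0.014648, 1/6 · 0.046875 = 0.0078125, 1/6 · 0.013672 = 0.0022786; summing to 0.084961.
Dividing through by the total gives posterior P(r = 1 | data) = 0.18774, P(r = 2 | data) = 0.27586, P(r = 4 | data) = 0.24521, P(r = 5 | data) = 0.17241, P(r = 6 | data) = 0.091954, P(r = 7 | data) = 0.02682.
Averaging over the posterior, P(yellow next | data) = (7/8)(0.18774) + (3/4)(0.27586) + (1/2)(0.24521) + (3/8)(0.17241) + (1/4)(0.091954) + (1/8)(0.02682) = 0.58477.

0.5848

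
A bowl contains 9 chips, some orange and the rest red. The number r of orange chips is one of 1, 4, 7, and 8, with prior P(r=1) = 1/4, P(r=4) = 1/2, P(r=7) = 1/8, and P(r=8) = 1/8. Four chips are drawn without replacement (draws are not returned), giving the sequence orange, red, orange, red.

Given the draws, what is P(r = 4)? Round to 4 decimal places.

For each hypothesis, P(data | H) works out to: P(data | r = 1) = (1/9)(8/8)(0/7) = 0; P(data | r = 4) = (4/9)(5/8)(3/7)(4/6) = 5/63; P(data | r = 7) = (7/9)(2/8)(6/7)(1/6) = 1/36; P(data | r = 8) = (8/9)(1/8)(7/7)(0/6) = 0.
Multiplying each by its prior: 1/4 · 0 = 0, 1/2 · 5/63 = 5/126, 1/8 · 1/36 = 1/288, 1/8 · 0 = 0; summing to 29/672.
By Bayes' rule, P(r = 4 | data) = (5/126) / (29/672) = 80/87.

0.9195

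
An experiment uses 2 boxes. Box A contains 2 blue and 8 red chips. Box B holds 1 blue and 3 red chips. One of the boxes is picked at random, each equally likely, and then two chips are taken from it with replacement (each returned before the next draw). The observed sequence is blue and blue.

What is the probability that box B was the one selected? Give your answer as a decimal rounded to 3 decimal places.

0.610

The likelihood of the observed sequence under each hypothesis: P(data | box A) = (2/10)(2/10) = 1/25; P(data | box B) = (1/4)(1/4) = 1/16.
Weighting by the prior gives 1/2 · 1/25 = 1/50, 1/2 · 1/16 = 1/32; summing to 41/800.
Hence P(box B | data) = (1/32) / (41/800) = 25/41.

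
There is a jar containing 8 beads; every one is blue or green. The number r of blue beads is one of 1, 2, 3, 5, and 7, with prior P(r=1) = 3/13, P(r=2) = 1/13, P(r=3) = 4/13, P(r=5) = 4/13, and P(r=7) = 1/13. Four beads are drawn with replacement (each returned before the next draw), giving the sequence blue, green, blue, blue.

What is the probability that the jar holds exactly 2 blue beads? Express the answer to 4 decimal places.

0.0196

The likelihood of the observed sequence under each hypothesis: P(data | r = 1) = (1/8)(7/8)(1/8)(1/8) = 0.001709; P(data | r = 2) = (2/8)(6/8)(2/8)(2/8) = 0.011719; P(data | r = 3) = (3/8)(5/8)(3/8)(3/8) = 0.032959; P(data | r = 5) = (5/8)(3/8)(5/8)(5/8) = 0.091553; P(data | r = 7) = (7/8)(1/8)(7/8)(7/8) = 0.08374.
Multiplying each by its prior: 3/13 · 0.001709 = 0.00039438, 1/13 · 0.011719 = 0.00090144, 4/13 · 0.032959 = 0.010141, 4/13 · 0.091553 = 0.02817, 1/13 · 0.08374 = 0.0064416; summing to 0.046049.
By Bayes' rule, P(r = 2 | data) = (0.00090144) / (0.046049) = 0.019576.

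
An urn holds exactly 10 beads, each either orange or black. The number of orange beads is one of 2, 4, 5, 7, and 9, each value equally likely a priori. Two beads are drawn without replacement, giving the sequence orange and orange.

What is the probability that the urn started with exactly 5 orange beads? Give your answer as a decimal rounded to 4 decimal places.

The likelihood of the observed sequence under each hypothesis: P(data | r = 2) = (2/10)(1/9) = 1/45; P(data | r = 4) = (4/10)(3/9) = 2/15; P(data | r = 5) = (5/10)(4/9) = 2/9; P(data | r = 7) = (7/10)(6/9) = 7/15; P(data | r = 9) = (9/10)(8/9) = 4/5.
Weighting by the prior gives 1/5 · 1/45 = 1/225, 1/5 · 2/15 = 2/75, 1/5 · 2/9 = 2/45, 1/5 · 7/15 = 7/75, 1/5 · 4/5 = 4/25; summing to 74/225.
Therefore the posterior P(r = 5 | data) = (2/45) / (74/225) = 5/37.

0.1351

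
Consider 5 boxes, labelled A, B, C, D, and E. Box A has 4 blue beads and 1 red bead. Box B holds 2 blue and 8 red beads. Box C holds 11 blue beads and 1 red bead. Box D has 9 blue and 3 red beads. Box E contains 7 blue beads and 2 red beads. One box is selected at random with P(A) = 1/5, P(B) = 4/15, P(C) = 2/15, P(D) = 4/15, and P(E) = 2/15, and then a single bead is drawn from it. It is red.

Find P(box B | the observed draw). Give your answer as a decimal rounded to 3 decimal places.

Under each hypothesis, the probability of this draw is: P(data | box A) = (1/5) = 0.2; P(data | box B) = (8/10) = 0.8; P(data | box C) = (1/12) = 0.083333; P(data | box D) = (3/12) = 0.25; P(data | box E) = (2/9) = 0.22222.
Weighting by the prior gives 1/5 · 0.2 = 0.04, 4/15 · 0.8 = 0.21333, 2/15 · 0.083333 = 0.011111, 4/15 · 0.25 = 0.066667, 2/15 · 0.22222 = 0.02963; summing to 0.36074.
Therefore the posterior P(box B | data) = (0.21333) / (0.36074) = 0.59138.

0.591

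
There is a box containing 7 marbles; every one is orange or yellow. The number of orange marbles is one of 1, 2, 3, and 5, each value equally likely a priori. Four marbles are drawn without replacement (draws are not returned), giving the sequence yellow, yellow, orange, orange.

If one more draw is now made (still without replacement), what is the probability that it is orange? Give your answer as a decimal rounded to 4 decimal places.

Compute the likelihood of the observed sequence for each case: P(data | r = 1) = (6/7)(5/6)(1/5)(0/4) = 0; P(data | r = 2) = (5/7)(4/6)(2/5)(1/4) = 1/21; P(data | r = 3) = (4/7)(3/6)(3/5)(2/4) = 3/35; P(data | r = 5) = (2/7)(1/6)(5/5)(4/4) = 1/21.
Weighting by the prior gives 1/4 · 0 = 0, 1/4 · 1/21 = 1/84, 1/4 · 3/35 = 3/140, 1/4 · 1/21 = 1/84; summing to 19/420.
Normalising, the posterior is P(r = 1 | data) = 0, P(r = 2 | data) = 5/19, P(r = 3 | data) = 9/19, P(r = 5 | data) = 5/19.
Averaging over the posterior, P(orange next | data) = (0)(5/19) + (1/3)(9/19) + (1)(5/19) = 8/19.

0.4211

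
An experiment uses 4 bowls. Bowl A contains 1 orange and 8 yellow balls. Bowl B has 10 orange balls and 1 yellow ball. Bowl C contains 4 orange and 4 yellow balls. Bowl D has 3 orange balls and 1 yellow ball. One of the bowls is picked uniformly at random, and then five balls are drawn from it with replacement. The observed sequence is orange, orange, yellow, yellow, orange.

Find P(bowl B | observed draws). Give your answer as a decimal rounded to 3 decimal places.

0.096

Under each hypothesis, the probability of the observed sequence is: P(data | bowl A) = (1/9)(1/9)(8/9)(8/9)(1/9) = 0.0010838; P(data | bowl B) = (10/11)(10/11)(1/11)(1/11)(10/11) = 0.0062092; P(data | bowl C) = (4/8)(4/8)(4/8)(4/8)(4/8) = 0.03125; P(data | bowl D) = (3/4)(3/4)(1/4)(1/4)(3/4) = 0.026367.
The prior-weighted likelihoods are 1/4 · 0.0010838 = 0.00027096, 1/4 · 0.0062092 = 0.0015523, 1/4 · 0.03125 = 0.0078125, 1/4 · 0.026367 = 0.0065918; these sum to 0.016228.
Hence P(bowl B | data) = (0.0015523) / (0.016228) = 0.095658.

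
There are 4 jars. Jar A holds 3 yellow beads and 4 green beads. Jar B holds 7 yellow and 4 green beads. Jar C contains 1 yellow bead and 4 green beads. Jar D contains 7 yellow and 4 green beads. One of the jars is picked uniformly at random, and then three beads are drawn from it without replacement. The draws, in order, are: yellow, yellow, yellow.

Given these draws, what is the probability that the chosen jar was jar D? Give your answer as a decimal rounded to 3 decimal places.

0.468

Compute the likelihood of the observed sequence for each case: P(data | jar A) = (3/7)(2/6)(1/5) = 0.028571; P(data | jar B) = (7/11)(6/10)(5/9) = 0.21212; P(data | jar C) = (1/5)(0/4) = 0; P(data | jar D) = (7/11)(6/10)(5/9) = 0.21212.
The prior-weighted likelihoods are 1/4 · 0.028571 = 0.0071429, 1/4 · 0.21212 = 0.05303, 1/4 · 0 = 0, 1/4 · 0.21212 = 0.05303; these sum to 0.1132.
By Bayes' rule, P(jar D | data) = (0.05303) / (0.1132) = 0.46845.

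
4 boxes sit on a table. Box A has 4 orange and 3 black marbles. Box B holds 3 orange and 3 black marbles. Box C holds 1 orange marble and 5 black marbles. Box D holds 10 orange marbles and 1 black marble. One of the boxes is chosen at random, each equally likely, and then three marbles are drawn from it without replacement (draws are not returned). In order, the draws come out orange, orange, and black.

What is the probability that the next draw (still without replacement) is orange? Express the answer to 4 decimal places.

0.5496

Under each hypothesis, the probability of the observed sequence is: P(data | box A) = (4/7)(3/6)(3/5) = 0.17143; P(data | box B) = (3/6)(2/5)(3/4) = 0.15; P(data | box C) = (1/6)(0/5) = 0; P(data | box D) = (10/11)(9/10)(1/9) = 0.090909.
The prior-weighted likelihoods are 1/4 · 0.17143 = 0.042857, 1/4 · 0.15 = 0.0375, 1/4 · 0 = 0, 1/4 · 0.090909 = 0.022727; with total 0.10308.
The posterior is then P(box A | data) = 0.41575, P(box B | data) = 0.36378, P(box C | data) = 0, P(box D | data) = 0.22047.
So P(orange next | data) = Σ P(orange next | H) P(H | data) = (1/2)(0.41575) + (1/3)(0.36378) + (1)(0.22047) = 0.54961.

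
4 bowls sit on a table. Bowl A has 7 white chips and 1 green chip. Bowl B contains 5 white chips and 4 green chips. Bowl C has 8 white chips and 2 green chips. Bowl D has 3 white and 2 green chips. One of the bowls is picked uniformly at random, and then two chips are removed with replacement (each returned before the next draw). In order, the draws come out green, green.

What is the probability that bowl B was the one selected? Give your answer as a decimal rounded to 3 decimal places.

Under each hypothesis, the probability of the observed sequence is: P(data | bowl A) = (1/8)(1/8) = 0.015625; P(data | bowl B) = (4/9)(4/9) = 0.19753; P(data | bowl C) = (2/10)(2/10) = 0.04; P(data | bowl D) = (2/5)(2/5) = 0.16.
The prior-weighted likelihoods are 1/4 · 0.015625 = 0.0039062, 1/4 · 0.19753 = 0.049383, 1/4 · 0.04 = 0.01, 1/4 · 0.16 = 0.04; summing to 0.10329.
So P(bowl B | data) = (0.049383) / (0.10329) = 0.4781.

0.478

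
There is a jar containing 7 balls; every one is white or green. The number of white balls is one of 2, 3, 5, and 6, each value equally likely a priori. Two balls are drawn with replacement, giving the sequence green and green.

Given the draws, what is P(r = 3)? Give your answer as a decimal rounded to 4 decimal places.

0.3478

Under each hypothesis, the probability of the observed sequence is: P(data | r = 2) = (5/7)(5/7) = 25/49; P(data | r = 3) = (4/7)(4/7) = 16/49; P(data | r = 5) = (2/7)(2/7) = 4/49; P(data | r = 6) = (1/7)(1/7) = 1/49.
Multiplying each by its prior: 1/4 · 25/49 = 25/196, 1/4 · 16/49 = 4/49, 1/4 · 4/49 = 1/49, 1/4 · 1/49 = 1/196; with total 23/98.
Hence P(r = 3 | data) = (4/49) / (23/98) = 8/23.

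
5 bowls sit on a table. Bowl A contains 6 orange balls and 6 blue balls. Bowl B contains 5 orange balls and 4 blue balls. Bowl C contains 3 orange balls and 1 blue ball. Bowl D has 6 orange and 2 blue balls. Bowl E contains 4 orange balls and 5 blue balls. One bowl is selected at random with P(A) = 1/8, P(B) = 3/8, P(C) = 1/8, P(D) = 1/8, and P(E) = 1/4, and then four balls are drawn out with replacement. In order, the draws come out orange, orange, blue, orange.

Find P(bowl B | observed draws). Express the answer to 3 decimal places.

Compute the likelihood of the observed sequence for each case: P(data | bowl A) = (6/12)(6/12)(6/12)(6/12) = 0.0625; P(data | bowl B) = (5/9)(5/9)(4/9)(5/9) = 0.076208; P(data | bowl C) = (3/4)(3/4)(1/4)(3/4) = 0.10547; P(data | bowl D) = (6/8)(6/8)(2/8)(6/8) = 0.10547; P(data | bowl E) = (4/9)(4/9)(5/9)(4/9) = 0.048773.
Weighting by the prior gives 1/8 · 0.0625 = 0.0078125, 3/8 · 0.076208 = 0.028578, 1/8 · 0.10547 = 0.013184, 1/8 · 0.10547 = 0.013184, 1/4 · 0.048773 = 0.012193; with total 0.074951.
Therefore the posterior P(bowl B | data) = (0.028578) / (0.074951) = 0.38129.

0.381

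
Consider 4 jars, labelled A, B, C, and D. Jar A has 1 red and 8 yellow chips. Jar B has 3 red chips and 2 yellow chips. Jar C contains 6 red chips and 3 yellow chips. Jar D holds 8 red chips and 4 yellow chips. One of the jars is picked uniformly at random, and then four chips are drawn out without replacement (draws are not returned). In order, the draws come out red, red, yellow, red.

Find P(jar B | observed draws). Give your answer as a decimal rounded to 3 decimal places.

For each hypothesis, P(data | H) works out to: P(data | jar A) = (1/9)(0/8) = 0; P(data | jar B) = (3/5)(2/4)(2/3)(1/2) = 0.1; P(data | jar C) = (6/9)(5/8)(3/7)(4/6) = 0.11905; P(data | jar D) = (8/12)(7/11)(4/10)(6/9) = 0.11313.
The prior-weighted likelihoods are 1/4 · 0 = 0, 1/4 · 0.1 = 0.025, 1/4 · 0.11905 = 0.029762, 1/4 · 0.11313 = 0.028283; these sum to 0.083045.
By Bayes' rule, P(jar B | data) = (0.025) / (0.083045) = 0.30104.

0.301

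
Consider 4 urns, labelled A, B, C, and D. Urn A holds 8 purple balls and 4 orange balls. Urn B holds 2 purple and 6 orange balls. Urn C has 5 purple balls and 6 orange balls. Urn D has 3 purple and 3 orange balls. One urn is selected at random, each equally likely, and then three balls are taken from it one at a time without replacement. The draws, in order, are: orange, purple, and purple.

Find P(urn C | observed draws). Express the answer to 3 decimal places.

0.254

Under each hypothesis, the probability of the observed sequence is: P(data | urn A) = (4/12)(8/11)(7/10) = 0.1697; P(data | urn B) = (6/8)(2/7)(1/6) = 0.035714; P(data | urn C) = (6/11)(5/10)(4/9) = 0.12121; P(data | urn D) = (3/6)(3/5)(2/4) = 0.15.
Multiplying each by its prior: 1/4 · 0.1697 = 0.042424, 1/4 · 0.035714 = 0.0089286, 1/4 · 0.12121 = 0.030303, 1/4 · 0.15 = 0.0375; with total 0.11916.
By Bayes' rule, P(urn C | data) = (0.030303) / (0.11916) = 0.25431.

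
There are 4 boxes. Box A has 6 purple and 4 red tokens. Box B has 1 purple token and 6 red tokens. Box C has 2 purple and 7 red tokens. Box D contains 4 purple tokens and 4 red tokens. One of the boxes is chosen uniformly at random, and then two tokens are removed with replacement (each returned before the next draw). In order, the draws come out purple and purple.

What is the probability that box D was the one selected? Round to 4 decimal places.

0.3678

For each hypothesis, P(data | H) works out to: P(data | box A) = (6/10)(6/10) = 0.36; P(data | box B) = (1/7)(1/7) = 0.020408; P(data | box C) = (2/9)(2/9) = 0.049383; P(data | box D) = (4/8)(4/8) = 0.25.
The prior-weighted likelihoods are 1/4 · 0.36 = 0.09, 1/4 · 0.020408 = 0.005102, 1/4 · 0.049383 = 0.012346, 1/4 · 0.25 = 0.0625; summing to 0.16995.
By Bayes' rule, P(box D | data) = (0.0625) / (0.16995) = 0.36776.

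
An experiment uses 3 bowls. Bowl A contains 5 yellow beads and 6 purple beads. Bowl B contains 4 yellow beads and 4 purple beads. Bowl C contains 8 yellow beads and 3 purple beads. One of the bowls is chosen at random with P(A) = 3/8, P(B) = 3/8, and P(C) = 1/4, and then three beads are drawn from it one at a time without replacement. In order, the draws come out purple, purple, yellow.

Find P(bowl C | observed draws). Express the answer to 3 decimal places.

Compute the likelihood of the observed sequence for each case: P(data | bowl A) = (6/11)(5/10)(5/9) = 0.15152; P(data | bowl B) = (4/8)(3/7)(4/6) = 0.14286; P(data | bowl C) = (3/11)(2/10)(8/9) = 0.048485.
Multiplying each by its prior: 3/8 · 0.15152 = 0.056818, 3/8 · 0.14286 = 0.053571, 1/4 · 0.048485 = 0.012121; with total 0.12251.
Therefore the posterior P(bowl C | data) = (0.012121) / (0.12251) = 0.09894.

0.099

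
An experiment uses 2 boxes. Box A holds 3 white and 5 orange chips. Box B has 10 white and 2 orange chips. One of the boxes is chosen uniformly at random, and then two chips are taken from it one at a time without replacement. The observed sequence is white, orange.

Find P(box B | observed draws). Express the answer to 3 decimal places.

For each hypothesis, P(data | H) works out to: P(data | box A) = (3/8)(5/7) = 0.26786; P(data | box B) = (10/12)(2/11) = 0.15152.
Weighting by the prior gives 1/2 · 0.26786 = 0.13393, 1/2 · 0.15152 = 0.075758; with total 0.20969.
Therefore the posterior P(box B | data) = (0.075758) / (0.20969) = 0.36129.

0.361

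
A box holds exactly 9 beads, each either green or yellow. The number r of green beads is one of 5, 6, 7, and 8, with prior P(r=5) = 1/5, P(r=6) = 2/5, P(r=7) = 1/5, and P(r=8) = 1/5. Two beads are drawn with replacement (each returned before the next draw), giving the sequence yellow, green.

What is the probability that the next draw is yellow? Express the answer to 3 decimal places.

For each hypothesis, P(data | H) works out to: P(data | r = 5) = (4/9)(5/9) = 20/81; P(data | r = 6) = (3/9)(6/9) = 2/9; P(data | r = 7) = (2/9)(7/9) = 14/81; P(data | r = 8) = (1/9)(8/9) = 8/81.
Multiplying each by its prior: 1/5 · 20/81 = 4/81, 2/5 · 2/9 = 4/45, 1/5 · 14/81 = 14/405, 1/5 · 8/81 = 8/405; summing to 26/135.
The posterior is then P(r = 5 | data) = 10/39, P(r = 6 | data) = 6/13, P(r = 7 | data) = 7/39, P(r = 8 | data) = 4/39.
So P(yellow next | data) = Σ P(yellow next | H) P(H | data) = (4/9)(10/39) + (1/3)(6/13) + (2/9)(7/39) + (1/9)(4/39) = 112/351.

0.319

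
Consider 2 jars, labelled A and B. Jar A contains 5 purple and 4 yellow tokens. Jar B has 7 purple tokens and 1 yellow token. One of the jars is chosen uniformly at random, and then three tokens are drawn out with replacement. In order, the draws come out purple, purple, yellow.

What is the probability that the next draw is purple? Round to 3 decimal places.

0.687

Compute the likelihood of the observed sequence for each case: P(data | jar A) = (5/9)(5/9)(4/9) = 0.13717; P(data | jar B) = (7/8)(7/8)(1/8) = 0.095703.
Weighting by the prior gives 1/2 · 0.13717 = 0.068587, 1/2 · 0.095703 = 0.047852; summing to 0.11644.
Normalising, the posterior is P(jar A | data) = 0.58904, P(jar B | data) = 0.41096.
Averaging over the posterior, P(purple next | data) = (5/9)(0.58904) + (7/8)(0.41096) = 0.68683.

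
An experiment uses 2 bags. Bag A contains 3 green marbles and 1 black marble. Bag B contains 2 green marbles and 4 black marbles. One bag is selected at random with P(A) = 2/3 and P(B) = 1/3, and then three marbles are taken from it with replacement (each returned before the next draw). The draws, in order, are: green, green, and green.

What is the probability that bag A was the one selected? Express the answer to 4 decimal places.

Under each hypothesis, the probability of the observed sequence is: P(data | bag A) = (3/4)(3/4)(3/4) = 0.42188; P(data | bag B) = (2/6)(2/6)(2/6) = 0.037037.
Multiplying each by its prior: 2/3 · 0.42188 = 0.28125, 1/3 · 0.037037 = 0.012346; these sum to 0.2936.
So P(bag A | data) = (0.28125) / (0.2936) = 0.95795.

0.9580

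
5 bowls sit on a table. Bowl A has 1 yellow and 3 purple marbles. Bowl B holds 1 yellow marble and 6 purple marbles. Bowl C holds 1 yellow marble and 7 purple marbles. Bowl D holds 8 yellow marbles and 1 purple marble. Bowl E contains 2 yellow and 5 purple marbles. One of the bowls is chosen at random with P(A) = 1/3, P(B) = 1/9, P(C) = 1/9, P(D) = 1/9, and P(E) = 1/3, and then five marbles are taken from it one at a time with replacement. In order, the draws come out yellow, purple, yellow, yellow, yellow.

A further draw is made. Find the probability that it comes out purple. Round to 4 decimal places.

The likelihood of the observed sequence under each hypothesis: P(data | bowl A) = (1/4)(3/4)(1/4)(1/4)(1/4) = 0.0029297; P(data | bowl B) = (1/7)(6/7)(1/7)(1/7)(1/7) = 0.00035699; P(data | bowl C) = (1/8)(7/8)(1/8)(1/8)(1/8) = 0.00021362; P(data | bowl D) = (8/9)(1/9)(8/9)(8/9)(8/9) = 0.069366; P(data | bowl E) = (2/7)(5/7)(2/7)(2/7)(2/7) = 0.0047599.
The prior-weighted likelihoods are 1/3 · 0.0029297 = 0.00097656, 1/9 · 0.00035699 = 3.9666e-05, 1/9 · 0.00021362 = 2.3736e-05, 1/9 · 0.069366 = 0.0077073, 1/3 · 0.0047599 = 0.0015866; with total 0.010334.
The posterior is then P(bowl A | data) = 0.0945, P(bowl B | data) = 0.0038384, P(bowl C | data) = 0.0022969, P(bowl D | data) = 0.74583, P(bowl E | data) = 0.15354.
The predictive probability is P(purple next | data) = (3/4)(0.0945) + (6/7)(0.0038384) + (7/8)(0.0022969) + (1/9)(0.74583) + (5/7)(0.15354) = 0.26871.

0.2687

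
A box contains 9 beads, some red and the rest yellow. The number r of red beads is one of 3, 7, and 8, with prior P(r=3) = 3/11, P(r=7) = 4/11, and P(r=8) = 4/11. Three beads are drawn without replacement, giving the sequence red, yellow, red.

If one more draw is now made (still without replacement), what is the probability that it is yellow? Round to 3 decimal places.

The likelihood of the observed sequence under each hypothesis: P(data | r = 3) = (3/9)(6/8)(2/7) = 0.071429; P(data | r = 7) = (7/9)(2/8)(6/7) = 0.16667; P(data | r = 8) = (8/9)(1/8)(7/7) = 0.11111.
Multiplying each by its prior: 3/11 · 0.071429 = 0.019481, 4/11 · 0.16667 = 0.060606, 4/11 · 0.11111 = 0.040404; with total 0.12049.
The posterior is then P(r = 3 | data) = 0.16168, P(r = 7 | data) = 0.50299, P(r = 8 | data) = 0.33533.
Averaging over the posterior, P(yellow next | data) = (5/6)(0.16168) + (1/6)(0.50299) + (0)(0.33533) = 0.21856.

0.219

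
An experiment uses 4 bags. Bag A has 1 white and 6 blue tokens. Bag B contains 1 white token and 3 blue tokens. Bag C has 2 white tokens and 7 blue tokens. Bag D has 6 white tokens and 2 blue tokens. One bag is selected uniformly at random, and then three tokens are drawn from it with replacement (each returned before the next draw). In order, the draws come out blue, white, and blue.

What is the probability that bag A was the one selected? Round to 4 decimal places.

0.2459

The likelihood of the observed sequence under each hypothesis: P(data | bag A) = (6/7)(1/7)(6/7) = 0.10496; P(data | bag B) = (3/4)(1/4)(3/4) = 0.14062; P(data | bag C) = (7/9)(2/9)(7/9) = 0.13443; P(data | bag D) = (2/8)(6/8)(2/8) = 0.046875.
The prior-weighted likelihoods are 1/4 · 0.10496 = 0.026239, 1/4 · 0.14062 = 0.035156, 1/4 · 0.13443 = 0.033608, 1/4 · 0.046875 = 0.011719; with total 0.10672.
So P(bag A | data) = (0.026239) / (0.10672) = 0.24586.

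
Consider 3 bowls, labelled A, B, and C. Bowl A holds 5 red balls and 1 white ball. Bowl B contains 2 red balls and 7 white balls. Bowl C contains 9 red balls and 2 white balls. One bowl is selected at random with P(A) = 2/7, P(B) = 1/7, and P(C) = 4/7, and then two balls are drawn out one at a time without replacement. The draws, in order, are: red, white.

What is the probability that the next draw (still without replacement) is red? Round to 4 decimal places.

0.7975

The likelihood of the observed sequence under each hypothesis: P(data | bowl A) = (5/6)(1/5) = 0.16667; P(data | bowl B) = (2/9)(7/8) = 0.19444; P(data | bowl C) = (9/11)(2/10) = 0.16364.
The prior-weighted likelihoods are 2/7 · 0.16667 = 0.047619, 1/7 · 0.19444 = 0.027778, 4/7 · 0.16364 = 0.093506; with total 0.1689.
The posterior is then P(bowl A | data) = 0.28193, P(bowl B | data) = 0.16446, P(bowl C | data) = 0.55361.
So P(red next | data) = Σ P(red next | H) P(H | data) = (1)(0.28193) + (1/7)(0.16446) + (8/9)(0.55361) = 0.79752.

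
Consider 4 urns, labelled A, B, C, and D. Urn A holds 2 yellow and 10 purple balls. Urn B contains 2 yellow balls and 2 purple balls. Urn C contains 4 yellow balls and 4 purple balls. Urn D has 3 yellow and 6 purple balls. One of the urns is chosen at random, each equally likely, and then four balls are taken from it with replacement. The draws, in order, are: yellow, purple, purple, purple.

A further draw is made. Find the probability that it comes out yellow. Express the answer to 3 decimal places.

For each hypothesis, P(data | H) works out to: P(data | urn A) = (2/12)(10/12)(10/12)(10/12) = 0.096451; P(data | urn B) = (2/4)(2/4)(2/4)(2/4) = 0.0625; P(data | urn C) = (4/8)(4/8)(4/8)(4/8) = 0.0625; P(data | urn D) = (3/9)(6/9)(6/9)(6/9) = 0.098765.
The prior-weighted likelihoods are 1/4 · 0.096451 = 0.024113, 1/4 · 0.0625 = 0.015625, 1/4 · 0.0625 = 0.015625, 1/4 · 0.098765 = 0.024691; these sum to 0.080054.
The posterior is then P(urn A | data) = 0.3012, P(urn B | data) = 0.19518, P(urn C | data) = 0.19518, P(urn D | data) = 0.30843.
So P(yellow next | data) = Σ P(yellow next | H) P(H | data) = (1/6)(0.3012) + (1/2)(0.19518) + (1/2)(0.19518) + (1/3)(0.30843) = 0.34819.

0.348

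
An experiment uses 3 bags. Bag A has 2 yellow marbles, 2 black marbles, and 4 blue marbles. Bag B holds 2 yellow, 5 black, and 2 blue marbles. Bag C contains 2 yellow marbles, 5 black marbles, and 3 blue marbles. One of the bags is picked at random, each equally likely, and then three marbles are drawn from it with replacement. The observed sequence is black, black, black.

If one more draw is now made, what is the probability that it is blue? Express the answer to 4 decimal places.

Under each hypothesis, the probability of the observed sequence is: P(data | bag A) = (2/8)(2/8)(2/8) = 0.015625; P(data | bag B) = (5/9)(5/9)(5/9) = 0.17147; P(data | bag C) = (5/10)(5/10)(5/10) = 0.125.
The prior-weighted likelihoods are 1/3 · 0.015625 = 0.0052083, 1/3 · 0.17147 = 0.057156, 1/3 · 0.125 = 0.041667; with total 0.10403.
Normalising, the posterior is P(bag A | data) = 0.050065, P(bag B | data) = 0.54941, P(bag C | data) = 0.40052.
So P(blue next | data) = Σ P(blue next | H) P(H | data) = (1/2)(0.050065) + (2/9)(0.54941) + (3/10)(0.40052) = 0.26728.

0.2673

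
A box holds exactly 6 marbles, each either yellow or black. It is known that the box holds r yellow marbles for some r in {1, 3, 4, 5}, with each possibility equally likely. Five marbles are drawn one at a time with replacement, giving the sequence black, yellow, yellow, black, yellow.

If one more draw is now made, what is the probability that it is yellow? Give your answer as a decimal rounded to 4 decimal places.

The likelihood of the observed sequence under each hypothesis: P(data | r = 1) = (5/6)(1/6)(1/6)(5/6)(1/6) = 0.003215; P(data | r = 3) = (3/6)(3/6)(3/6)(3/6)(3/6) = 0.03125; P(data | r = 4) = (2/6)(4/6)(4/6)(2/6)(4/6) = 0.032922; P(data | r = 5) = (1/6)(5/6)(5/6)(1/6)(5/6) = 0.016075.
Multiplying each by its prior: 1/4 · 0.003215 = 0.00080376, 1/4 · 0.03125 = 0.0078125, 1/4 · 0.032922 = 0.0082305, 1/4 · 0.016075 = 0.0040188; with total 0.020865.
Normalising, the posterior is P(r = 1 | data) = 0.038521, P(r = 3 | data) = 0.37442, P(r = 4 | data) = 0.39445, P(r = 5 | data) = 0.1926.
The predictive probability is P(yellow next | data) = (1/6)(0.038521) + (1/2)(0.37442) + (2/3)(0.39445) + (5/6)(0.1926) = 0.6171.

0.6171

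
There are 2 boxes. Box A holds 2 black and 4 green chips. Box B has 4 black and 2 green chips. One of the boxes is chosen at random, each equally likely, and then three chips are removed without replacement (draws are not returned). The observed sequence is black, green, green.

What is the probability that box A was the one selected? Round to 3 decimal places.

0.750

The likelihood of the observed sequence under each hypothesis: P(data | box A) = (2/6)(4/5)(3/4) = 1/5; P(data | box B) = (4/6)(2/5)(1/4) = 1/15.
The prior-weighted likelihoods are 1/2 · 1/5 = 1/10, 1/2 · 1/15 = 1/30; these sum to 2/15.
By Bayes' rule, P(box A | data) = (1/10) / (2/15) = 3/4.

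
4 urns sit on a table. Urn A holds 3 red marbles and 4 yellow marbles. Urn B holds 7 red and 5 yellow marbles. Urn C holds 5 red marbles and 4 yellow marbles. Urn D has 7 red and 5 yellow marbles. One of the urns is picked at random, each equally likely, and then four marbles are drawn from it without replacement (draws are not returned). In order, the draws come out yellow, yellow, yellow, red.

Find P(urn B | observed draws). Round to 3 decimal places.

For each hypothesis, P(data | H) works out to: P(data | urn A) = (4/7)(3/6)(2/5)(3/4) = 0.085714; P(data | urn B) = (5/12)(4/11)(3/10)(7/9) = 0.035354; P(data | urn C) = (4/9)(3/8)(2/7)(5/6) = 0.039683; P(data | urn D) = (5/12)(4/11)(3/10)(7/9) = 0.035354.
Multiplying each by its prior: 1/4 · 0.085714 = 0.021429, 1/4 · 0.035354 = 0.0088384, 1/4 · 0.039683 = 0.0099206, 1/4 · 0.035354 = 0.0088384; with total 0.049026.
So P(urn B | data) = (0.0088384) / (0.049026) = 0.18028.

0.180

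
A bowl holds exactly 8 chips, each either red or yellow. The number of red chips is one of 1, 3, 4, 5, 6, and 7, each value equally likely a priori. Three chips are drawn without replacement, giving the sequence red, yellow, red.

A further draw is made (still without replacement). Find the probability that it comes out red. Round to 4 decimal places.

0.6300

The likelihood of the observed sequence under each hypothesis: P(data | r = 1) = (1/8)(7/7)(0/6) = 0; P(data | r = 3) = (3/8)(5/7)(2/6) = 5/56; P(data | r = 4) = (4/8)(4/7)(3/6) = 1/7; P(data | r = 5) = (5/8)(3/7)(4/6) = 5/28; P(data | r = 6) = (6/8)(2/7)(5/6) = 5/28; P(data | r = 7) = (7/8)(1/7)(6/6) = 1/8.
The prior-weighted likelihoods are 1/6 · 0 = 0, 1/6 · 5/56 = 5/336, 1/6 · 1/7 = 1/42, 1/6 · 5/28 = 5/168, 1/6 · 5/28 = 5/168, 1/6 · 1/8 = 1/48; with total 5/42.
The posterior is then P(r = 1 | data) = 0, P(r = 3 | data) = 1/8, P(r = 4 | data) = 1/5, P(r = 5 | data) = 1/4, P(r = 6 | data) = 1/4, P(r = 7 | data) = 7/40.
The predictive probability is P(red next | data) = (1/5)(1/8) + (2/5)(1/5) + (3/5)(1/4) + (4/5)(1/4) + (1)(7/40) = 63/100.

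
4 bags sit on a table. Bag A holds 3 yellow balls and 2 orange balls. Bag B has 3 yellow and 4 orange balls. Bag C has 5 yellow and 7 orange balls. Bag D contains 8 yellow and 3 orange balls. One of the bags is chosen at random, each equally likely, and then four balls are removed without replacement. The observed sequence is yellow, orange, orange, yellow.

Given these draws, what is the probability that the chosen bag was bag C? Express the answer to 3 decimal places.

The likelihood of the observed sequence under each hypothesis: P(data | bag A) = (3/5)(2/4)(1/3)(2/2) = 0.1; P(data | bag B) = (3/7)(4/6)(3/5)(2/4) = 0.085714; P(data | bag C) = (5/12)(7/11)(6/10)(4/9) = 0.070707; P(data | bag D) = (8/11)(3/10)(2/9)(7/8) = 0.042424.
The prior-weighted likelihoods are 1/4 · 0.1 = 0.025, 1/4 · 0.085714 = 0.021429, 1/4 · 0.070707 = 0.017677, 1/4 · 0.042424 = 0.010606; with total 0.074711.
Therefore the posterior P(bag C | data) = (0.017677) / (0.074711) = 0.2366.

0.237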